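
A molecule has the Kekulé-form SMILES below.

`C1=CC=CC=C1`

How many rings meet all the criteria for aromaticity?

The SMILES encodes a six-membered carbon ring with three alternating C=C double bonds.
The 6-membered ring is fully conjugated (every ring atom contributes a p orbital); 3 ring double bonds give 6 π electrons. That satisfies 4n+2 with n=1, so it is aromatic (benzene).

1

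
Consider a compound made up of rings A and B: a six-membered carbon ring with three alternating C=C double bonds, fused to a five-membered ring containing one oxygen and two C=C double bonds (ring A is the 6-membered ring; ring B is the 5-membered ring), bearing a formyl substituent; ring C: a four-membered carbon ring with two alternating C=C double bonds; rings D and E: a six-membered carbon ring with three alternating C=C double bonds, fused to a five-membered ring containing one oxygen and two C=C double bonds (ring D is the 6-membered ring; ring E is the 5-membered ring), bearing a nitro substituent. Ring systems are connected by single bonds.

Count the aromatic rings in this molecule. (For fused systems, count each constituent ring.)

Rings A and B form a fused bicyclic system (with one oxygen) with 9 sp² atoms and 10 π electrons from ring double bonds plus a heteroatom lone pair. 10 = 4(2)+2, so the system is aromatic and both rings count as aromatic (benzofuran).
Ring C has only sp² ring atoms; a planar conformation would have a fully conjugated π system of 4 electrons. But 4 = 4(1), which is 4n not 4n+2, so ring C is not aromatic (cyclobutadiene) — cyclobutadiene is antiaromatic and distorts to a rectangle.
Rings D and E form a fused bicyclic system (with one oxygen) with 9 sp² atoms and 10 π electrons from ring double bonds plus a heteroatom lone pair. 10 = 4(2)+2, so the system is aromatic and both rings count as aromatic (benzofuran).
Aromatic: A, B, D, E. Total: 4.

4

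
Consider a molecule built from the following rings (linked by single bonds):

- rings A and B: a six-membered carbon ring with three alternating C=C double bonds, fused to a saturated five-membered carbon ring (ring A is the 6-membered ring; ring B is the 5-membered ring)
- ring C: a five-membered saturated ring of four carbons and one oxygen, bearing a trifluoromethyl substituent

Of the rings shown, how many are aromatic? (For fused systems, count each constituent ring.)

Ring A is planar and fully conjugated; 3 ring double bonds give 6 π electrons. That satisfies 4n+2 with n=1, so ring A is aromatic (benzene ring).
Ring B has three sp³ carbons, so it is not fully conjugated — not aromatic (cyclopentane ring).
Ring C has only sp³ atoms, so it is not fully conjugated — not aromatic (tetrahydrofuran).
Aromatic: A. Total: 1.

1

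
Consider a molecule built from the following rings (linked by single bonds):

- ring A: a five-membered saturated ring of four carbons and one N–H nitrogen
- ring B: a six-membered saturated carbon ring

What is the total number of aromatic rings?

0

Ring A has only sp³ atoms, so it is not fully conjugated — not aromatic (pyrrolidine).
Ring B has only sp³ atoms, so it is not fully conjugated — not aromatic (cyclohexane).
No ring is aromatic. Total: 0.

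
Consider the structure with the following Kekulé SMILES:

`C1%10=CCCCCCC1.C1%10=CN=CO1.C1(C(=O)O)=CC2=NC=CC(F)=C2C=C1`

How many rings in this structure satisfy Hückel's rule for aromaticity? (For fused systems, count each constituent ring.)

3

The SMILES encodes an eight-membered carbon ring with one C=C double bond; a five-membered ring with an oxygen at position 1 and a nitrogen at position 3 (in a C=N bond), with two double bonds; two fused six-membered rings, each with three alternating double bonds; one ring is all carbon and the other has one ring nitrogen.
The 8-membered ring has six sp³ carbons, so it is not fully conjugated — not aromatic (cyclooctene).
The 5-membered ring with one oxygen and one =N– is fully conjugated (every ring atom contributes a p orbital); 2 ring double bonds (4 π electrons) plus a heteroatom lone pair (2) give 6 π electrons. That satisfies 4n+2 with n=1, so it is aromatic (oxazole).
The fused 6/6-membered bicyclic (with one nitrogen) is a single π system with 10 sp² atoms and 10 π electrons from ring double bonds. 10 = 4(2)+2, so the system is aromatic and both rings count as aromatic (quinoline).
3 of the 4 rings are aromatic. Total: 3.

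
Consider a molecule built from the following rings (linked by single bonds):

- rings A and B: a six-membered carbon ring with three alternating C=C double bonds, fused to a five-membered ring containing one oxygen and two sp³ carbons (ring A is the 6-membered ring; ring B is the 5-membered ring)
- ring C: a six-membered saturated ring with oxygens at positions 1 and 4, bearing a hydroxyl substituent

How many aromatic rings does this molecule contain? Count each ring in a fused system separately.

Ring A is planar and fully conjugated; 3 ring double bonds give 6 π electrons. Since 6 = 4n+2 (n=1), ring A is aromatic (benzene ring).
Ring B has two sp³ carbons, so it is not fully conjugated — not aromatic (oxolane ring).
Ring C has only sp³ atoms, so it is not fully conjugated — not aromatic (1,4-dioxane).
Aromatic: A. Total: 1.

1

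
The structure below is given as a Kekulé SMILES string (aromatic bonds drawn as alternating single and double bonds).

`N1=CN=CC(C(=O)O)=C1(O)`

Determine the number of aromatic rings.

The SMILES encodes a six-membered ring with nitrogens at positions 1 and 3 and three alternating double bonds.
The 6-membered ring with two nitrogens (1,3) is fully conjugated (every ring atom contributes a p orbital); 3 ring double bonds give 6 π electrons. Since 6 = 4n+2 (n=1), it is aromatic (pyrimidine).

1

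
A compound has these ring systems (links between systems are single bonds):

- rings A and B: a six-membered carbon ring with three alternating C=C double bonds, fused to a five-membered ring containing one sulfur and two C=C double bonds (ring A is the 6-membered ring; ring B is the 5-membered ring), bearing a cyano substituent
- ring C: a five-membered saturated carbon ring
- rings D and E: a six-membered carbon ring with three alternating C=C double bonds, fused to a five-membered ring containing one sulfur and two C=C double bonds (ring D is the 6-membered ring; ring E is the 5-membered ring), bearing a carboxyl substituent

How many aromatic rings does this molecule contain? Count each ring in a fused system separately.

4

Rings A and B form a fused bicyclic system (with one sulfur) with 9 sp² atoms and 10 π electrons from ring double bonds plus a heteroatom lone pair. 10 = 4(2)+2, so the system is aromatic and both rings count as aromatic (benzothiophene).
Ring C has only sp³ atoms, so it is not fully conjugated — not aromatic (cyclopentane).
Rings D and E form a fused bicyclic system (with one sulfur) with 9 sp² atoms and 10 π electrons from ring double bonds plus a heteroatom lone pair. 10 = 4(2)+2, so the system is aromatic and both rings count as aromatic (benzothiophene).
Aromatic: A, B, D, E. Total: 4.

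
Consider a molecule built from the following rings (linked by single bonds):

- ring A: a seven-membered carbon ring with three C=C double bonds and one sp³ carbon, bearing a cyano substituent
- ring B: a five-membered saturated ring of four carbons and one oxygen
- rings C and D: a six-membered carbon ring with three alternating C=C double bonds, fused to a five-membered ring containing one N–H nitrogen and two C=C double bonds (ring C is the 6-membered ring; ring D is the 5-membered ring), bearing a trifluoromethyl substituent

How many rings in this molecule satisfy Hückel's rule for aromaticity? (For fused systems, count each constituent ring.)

Ring A has one sp³ carbon, so it is not fully conjugated — not aromatic (cycloheptatriene).
Ring B has only sp³ atoms, so it is not fully conjugated — not aromatic (tetrahydrofuran).
Rings C and D form a fused bicyclic system (with one N–H) with 9 sp² atoms and 10 π electrons from ring double bonds plus a heteroatom lone pair. 10 = 4(2)+2, so the system is aromatic and both rings count as aromatic (indole).
Aromatic: C, D. Total: 2.

2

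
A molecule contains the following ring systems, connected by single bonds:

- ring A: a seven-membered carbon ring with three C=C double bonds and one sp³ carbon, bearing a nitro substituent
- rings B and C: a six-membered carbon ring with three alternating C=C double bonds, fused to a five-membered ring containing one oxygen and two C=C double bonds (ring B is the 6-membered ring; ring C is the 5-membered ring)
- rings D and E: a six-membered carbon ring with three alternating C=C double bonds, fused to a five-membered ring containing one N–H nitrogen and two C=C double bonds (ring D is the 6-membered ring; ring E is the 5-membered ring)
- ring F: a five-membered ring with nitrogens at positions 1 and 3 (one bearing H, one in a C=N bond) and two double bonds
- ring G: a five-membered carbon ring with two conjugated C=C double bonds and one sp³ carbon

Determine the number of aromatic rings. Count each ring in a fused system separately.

Ring A has one sp³ carbon, so it is not fully conjugated — not aromatic (cycloheptatriene).
Rings B and C form a fused bicyclic system (with one oxygen) with 9 sp² atoms and 10 π electrons from ring double bonds plus a heteroatom lone pair. 10 = 4(2)+2, so the system is aromatic and both rings count as aromatic (benzofuran).
Rings D and E form a fused bicyclic system (with one N–H) with 9 sp² atoms and 10 π electrons from ring double bonds plus a heteroatom lone pair. 10 = 4(2)+2, so the system is aromatic and both rings count as aromatic (indole).
Ring F is fully conjugated (every ring atom contributes a p orbital); 2 ring double bonds (4 π electrons) plus a heteroatom lone pair (2) give 6 π electrons. That satisfies 4n+2 with n=1, so ring F is aromatic (imidazole).
Ring G has one sp³ carbon, so it is not fully conjugated — not aromatic (cyclopentadiene).
Aromatic: B, C, D, E, F. Total: 5.

5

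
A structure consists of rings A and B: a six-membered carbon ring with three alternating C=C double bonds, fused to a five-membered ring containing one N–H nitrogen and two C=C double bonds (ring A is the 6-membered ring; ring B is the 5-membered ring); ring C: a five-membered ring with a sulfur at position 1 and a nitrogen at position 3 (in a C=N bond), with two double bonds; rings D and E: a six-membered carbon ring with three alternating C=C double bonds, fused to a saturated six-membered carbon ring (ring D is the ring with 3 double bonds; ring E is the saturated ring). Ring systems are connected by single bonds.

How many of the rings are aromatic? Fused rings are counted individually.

Rings A and B form a fused bicyclic system (with one N–H) with 9 sp² atoms and 10 π electrons from ring double bonds plus a heteroatom lone pair. 10 = 4(2)+2, so the system is aromatic and both rings count as aromatic (indole).
Ring C is fully conjugated (every ring atom contributes a p orbital); 2 ring double bonds (4 π electrons) plus a heteroatom lone pair (2) give 6 π electrons. 6 = 4(1)+2, so ring C is aromatic (thiazole).
Ring D has a continuous p-orbital overlap around the ring; 3 ring double bonds give 6 π electrons. Since 6 = 4n+2 (n=1), ring D is aromatic (benzene ring).
Ring E has four sp³ carbons, so it is not fully conjugated — not aromatic (cyclohexane ring).
Aromatic: A, B, C, D. Total: 4.

4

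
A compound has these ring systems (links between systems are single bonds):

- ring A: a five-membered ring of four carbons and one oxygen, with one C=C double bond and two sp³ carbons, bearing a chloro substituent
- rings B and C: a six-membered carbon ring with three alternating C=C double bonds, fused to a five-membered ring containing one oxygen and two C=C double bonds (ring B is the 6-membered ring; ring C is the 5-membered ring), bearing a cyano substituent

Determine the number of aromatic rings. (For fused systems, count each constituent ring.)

2

Ring A has two sp³ carbons, so it is not fully conjugated — not aromatic (2,3-dihydrofuran).
Rings B and C form a fused bicyclic system (with one oxygen) with 9 sp² atoms and 10 π electrons from ring double bonds plus a heteroatom lone pair. 10 = 4(2)+2, so the system is aromatic and both rings count as aromatic (benzofuran).
Aromatic: B, C. Total: 2.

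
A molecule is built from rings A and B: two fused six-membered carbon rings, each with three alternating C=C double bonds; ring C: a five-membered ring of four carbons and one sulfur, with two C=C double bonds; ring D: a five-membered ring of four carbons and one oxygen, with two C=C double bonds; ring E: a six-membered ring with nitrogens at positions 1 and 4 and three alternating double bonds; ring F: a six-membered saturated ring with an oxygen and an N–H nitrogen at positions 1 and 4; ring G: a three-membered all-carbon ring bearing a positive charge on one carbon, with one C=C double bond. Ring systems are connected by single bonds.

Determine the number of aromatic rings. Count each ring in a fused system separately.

6

Rings A and B form a fused bicyclic system with 10 sp² atoms and 10 π electrons from ring double bonds. 10 = 4(2)+2, so the system is aromatic and both rings count as aromatic (naphthalene).
Ring C has a continuous p-orbital overlap around the ring; 2 ring double bonds (4 π electrons) plus a heteroatom lone pair (2) give 6 π electrons. Since 6 = 4n+2 (n=1), ring C is aromatic (thiophene).
Ring D is planar and fully conjugated; 2 ring double bonds (4 π electrons) plus a heteroatom lone pair (2) give 6 π electrons. 6 = 4(1)+2, so ring D is aromatic (furan).
Ring E is fully conjugated (every ring atom contributes a p orbital); 3 ring double bonds give 6 π electrons. That satisfies 4n+2 with n=1, so ring E is aromatic (pyrazine).
Ring F has only sp³ atoms, so it is not fully conjugated — not aromatic (morpholine).
Ring G is fully conjugated (every ring atom contributes a p orbital); 1 ring double bond (2 π electrons) plus the carbocation's empty p orbital (0, but keeps the ring conjugated) give 2 π electrons. 2 = 4(0)+2, so ring G is aromatic (cyclopropenyl cation).
Aromatic: A, B, C, D, E, G. Total: 6.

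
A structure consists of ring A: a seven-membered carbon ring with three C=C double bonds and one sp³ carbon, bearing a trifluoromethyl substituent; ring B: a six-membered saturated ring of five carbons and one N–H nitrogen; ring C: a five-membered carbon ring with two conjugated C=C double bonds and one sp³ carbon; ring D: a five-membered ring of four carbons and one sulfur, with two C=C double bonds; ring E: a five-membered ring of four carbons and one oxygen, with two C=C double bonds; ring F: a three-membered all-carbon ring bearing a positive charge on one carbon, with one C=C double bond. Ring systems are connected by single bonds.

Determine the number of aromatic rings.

Ring A has one sp³ carbon, so it is not fully conjugated — not aromatic (cycloheptatriene).
Ring B has only sp³ atoms, so it is not fully conjugated — not aromatic (piperidine).
Ring C has one sp³ carbon, so it is not fully conjugated — not aromatic (cyclopentadiene).
Ring D has a continuous p-orbital overlap around the ring; 2 ring double bonds (4 π electrons) plus a heteroatom lone pair (2) give 6 π electrons. That satisfies 4n+2 with n=1, so ring D is aromatic (thiophene).
Ring E has a continuous p-orbital overlap around the ring; 2 ring double bonds (4 π electrons) plus a heteroatom lone pair (2) give 6 π electrons. That satisfies 4n+2 with n=1, so ring E is aromatic (furan).
Ring F is planar and fully conjugated; 1 ring double bond (2 π electrons) plus the carbocation's empty p orbital (0, but keeps the ring conjugated) give 2 π electrons. 2 = 4(0)+2, so ring F is aromatic (cyclopropenyl cation).
Aromatic: D, E, F. Total: 3.

3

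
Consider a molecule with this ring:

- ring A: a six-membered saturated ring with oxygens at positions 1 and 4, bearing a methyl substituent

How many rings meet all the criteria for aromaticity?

Ring A has only sp³ atoms, so it is not fully conjugated — not aromatic (1,4-dioxane).

0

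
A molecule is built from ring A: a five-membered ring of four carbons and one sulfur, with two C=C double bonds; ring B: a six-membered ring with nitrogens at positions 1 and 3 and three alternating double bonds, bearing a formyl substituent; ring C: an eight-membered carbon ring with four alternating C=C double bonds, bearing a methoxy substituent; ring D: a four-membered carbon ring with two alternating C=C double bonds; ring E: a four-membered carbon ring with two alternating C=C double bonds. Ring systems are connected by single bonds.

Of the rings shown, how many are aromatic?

Ring A is planar and fully conjugated; 2 ring double bonds (4 π electrons) plus a heteroatom lone pair (2) give 6 π electrons. Since 6 = 4n+2 (n=1), ring A is aromatic (thiophene).
Ring B has a continuous p-orbital overlap around the ring; 3 ring double bonds give 6 π electrons. 6 = 4(1)+2, so ring B is aromatic (pyrimidine).
Ring C has only sp² ring atoms; a planar conformation would have a fully conjugated π system of 8 electrons. But 8 = 4(2), which is 4n not 4n+2, so ring C is not aromatic (cyclooctatetraene) — cyclooctatetraene distorts into a non-planar tub to avoid antiaromaticity.
Ring D has only sp² ring atoms; a planar conformation would have a fully conjugated π system of 4 electrons. But 4 = 4(1), which is 4n not 4n+2, so ring D is not aromatic (cyclobutadiene) — cyclobutadiene is antiaromatic and distorts to a rectangle.
Ring E has only sp² ring atoms; a planar conformation would have a fully conjugated π system of 4 electrons. But 4 = 4(1), which is 4n not 4n+2, so ring E is not aromatic (cyclobutadiene) — cyclobutadiene is antiaromatic and distorts to a rectangle.
Aromatic: A, B. Total: 2.

2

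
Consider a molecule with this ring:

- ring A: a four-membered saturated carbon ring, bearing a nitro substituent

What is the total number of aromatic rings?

0

Ring A has only sp³ atoms, so it is not fully conjugated — not aromatic (cyclobutane).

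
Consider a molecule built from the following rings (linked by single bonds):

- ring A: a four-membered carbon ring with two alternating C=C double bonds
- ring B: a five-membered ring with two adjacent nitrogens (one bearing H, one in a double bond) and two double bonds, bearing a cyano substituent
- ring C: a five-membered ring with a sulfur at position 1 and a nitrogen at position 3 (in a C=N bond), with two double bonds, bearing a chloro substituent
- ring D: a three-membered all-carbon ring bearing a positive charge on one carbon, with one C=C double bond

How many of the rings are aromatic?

Ring A has only sp² ring atoms; a planar conformation would have a fully conjugated π system of 4 electrons. But 4 = 4(1), which is 4n not 4n+2, so ring A is not aromatic (cyclobutadiene) — cyclobutadiene is antiaromatic and distorts to a rectangle.
Ring B is fully conjugated (every ring atom contributes a p orbital); 2 ring double bonds (4 π electrons) plus a heteroatom lone pair (2) give 6 π electrons. Since 6 = 4n+2 (n=1), ring B is aromatic (pyrazole).
Ring C is planar and fully conjugated; 2 ring double bonds (4 π electrons) plus a heteroatom lone pair (2) give 6 π electrons. Since 6 = 4n+2 (n=1), ring C is aromatic (thiazole).
Ring D is fully conjugated (every ring atom contributes a p orbital); 1 ring double bond (2 π electrons) plus the carbocation's empty p orbital (0, but keeps the ring conjugated) give 2 π electrons. That satisfies 4n+2 with n=0, so ring D is aromatic (cyclopropenyl cation).
Aromatic: B, C, D. Total: 3.

3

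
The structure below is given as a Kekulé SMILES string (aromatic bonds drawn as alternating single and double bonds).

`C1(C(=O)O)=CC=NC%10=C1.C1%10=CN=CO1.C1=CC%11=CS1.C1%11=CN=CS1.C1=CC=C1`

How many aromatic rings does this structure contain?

The SMILES encodes a six-membered ring of five carbons and one nitrogen with three alternating double bonds; a five-membered ring with an oxygen at position 1 and a nitrogen at position 3 (in a C=N bond), with two double bonds; a five-membered ring of four carbons and one sulfur, with two C=C double bonds; a five-membered ring with a sulfur at position 1 and a nitrogen at position 3 (in a C=N bond), with two double bonds; a four-membered carbon ring with two alternating C=C double bonds.
The 6-membered ring with one nitrogen is planar and fully conjugated; 3 ring double bonds give 6 π electrons. 6 = 4(1)+2, so it is aromatic (pyridine).
The 5-membered ring with one oxygen and one =N– has a continuous p-orbital overlap around the ring; 2 ring double bonds (4 π electrons) plus a heteroatom lone pair (2) give 6 π electrons. Since 6 = 4n+2 (n=1), it is aromatic (oxazole).
The 5-membered ring with one sulfur has a continuous p-orbital overlap around the ring; 2 ring double bonds (4 π electrons) plus a heteroatom lone pair (2) give 6 π electrons. 6 = 4(1)+2, so it is aromatic (thiophene).
The 5-membered ring with one sulfur and one =N– is fully conjugated (every ring atom contributes a p orbital); 2 ring double bonds (4 π electrons) plus a heteroatom lone pair (2) give 6 π electrons. 6 = 4(1)+2, so it is aromatic (thiazole).
The 4-membered ring has only sp² ring atoms; a planar conformation would have a fully conjugated π system of 4 electrons. But 4 = 4(1), which is 4n not 4n+2, so it is not aromatic (cyclobutadiene) — cyclobutadiene is antiaromatic and distorts to a rectangle.
4 of the 5 rings are aromatic. Total: 4.

4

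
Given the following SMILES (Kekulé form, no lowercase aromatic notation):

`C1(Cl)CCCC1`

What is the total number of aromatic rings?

The SMILES encodes a five-membered saturated carbon ring.
The 5-membered ring has only sp³ atoms, so it is not fully conjugated — not aromatic (cyclopentane).

0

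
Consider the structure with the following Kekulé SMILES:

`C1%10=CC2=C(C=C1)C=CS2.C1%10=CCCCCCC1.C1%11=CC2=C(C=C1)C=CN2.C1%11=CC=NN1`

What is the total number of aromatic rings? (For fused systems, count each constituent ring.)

The SMILES encodes a six-membered carbon ring with three alternating C=C double bonds, fused to a five-membered ring containing one sulfur and two C=C double bonds; an eight-membered carbon ring with one C=C double bond; a six-membered carbon ring with three alternating C=C double bonds, fused to a five-membered ring containing one N–H nitrogen and two C=C double bonds; a five-membered ring with two adjacent nitrogens (one bearing H, one in a double bond) and two double bonds.
The fused 6/5-membered bicyclic (with one sulfur) is a single π system with 9 sp² atoms and 10 π electrons from ring double bonds plus a heteroatom lone pair. 10 = 4(2)+2, so the system is aromatic and both rings count as aromatic (benzothiophene).
The 8-membered ring has six sp³ carbons, so it is not fully conjugated — not aromatic (cyclooctene).
The fused 6/5-membered bicyclic (with one N–H) is a single π system with 9 sp² atoms and 10 π electrons from ring double bonds plus a heteroatom lone pair. 10 = 4(2)+2, so the system is aromatic and both rings count as aromatic (indole).
The 5-membered ring with two adjacent nitrogens (one N–H, one =N–) is planar and fully conjugated; 2 ring double bonds (4 π electrons) plus a heteroatom lone pair (2) give 6 π electrons. Since 6 = 4n+2 (n=1), it is aromatic (pyrazole).
5 of the 6 rings are aromatic. Total: 5.

5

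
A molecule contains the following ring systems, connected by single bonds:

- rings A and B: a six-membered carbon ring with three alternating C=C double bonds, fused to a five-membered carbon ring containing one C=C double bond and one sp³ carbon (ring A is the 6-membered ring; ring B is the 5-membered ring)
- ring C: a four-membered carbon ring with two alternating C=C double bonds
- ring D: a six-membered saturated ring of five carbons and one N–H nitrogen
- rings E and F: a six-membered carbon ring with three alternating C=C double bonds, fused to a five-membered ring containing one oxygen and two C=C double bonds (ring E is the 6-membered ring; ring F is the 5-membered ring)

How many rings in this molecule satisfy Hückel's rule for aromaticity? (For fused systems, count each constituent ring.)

3

Ring A has a continuous p-orbital overlap around the ring; 3 ring double bonds give 6 π electrons. Since 6 = 4n+2 (n=1), ring A is aromatic (benzene ring).
Ring B has one sp³ carbon, so it is not fully conjugated — not aromatic (cyclopentene ring).
Ring C has only sp² ring atoms; a planar conformation would have a fully conjugated π system of 4 electrons. But 4 = 4(1), which is 4n not 4n+2, so ring C is not aromatic (cyclobutadiene) — cyclobutadiene is antiaromatic and distorts to a rectangle.
Ring D has only sp³ atoms, so it is not fully conjugated — not aromatic (piperidine).
Rings E and F form a fused bicyclic system (with one oxygen) with 9 sp² atoms and 10 π electrons from ring double bonds plus a heteroatom lone pair. 10 = 4(2)+2, so the system is aromatic and both rings count as aromatic (benzofuran).
Aromatic: A, E, F. Total: 3.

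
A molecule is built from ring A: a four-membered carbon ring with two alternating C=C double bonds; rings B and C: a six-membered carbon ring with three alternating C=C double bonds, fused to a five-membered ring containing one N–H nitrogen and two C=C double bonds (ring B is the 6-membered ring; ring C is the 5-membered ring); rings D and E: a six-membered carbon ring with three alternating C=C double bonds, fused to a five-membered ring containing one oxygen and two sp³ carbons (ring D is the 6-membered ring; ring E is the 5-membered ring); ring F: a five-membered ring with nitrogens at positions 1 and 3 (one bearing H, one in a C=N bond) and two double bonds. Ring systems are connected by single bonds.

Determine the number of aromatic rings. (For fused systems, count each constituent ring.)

4

Ring A has only sp² ring atoms; a planar conformation would have a fully conjugated π system of 4 electrons. But 4 = 4(1), which is 4n not 4n+2, so ring A is not aromatic (cyclobutadiene) — cyclobutadiene is antiaromatic and distorts to a rectangle.
Rings B and C form a fused bicyclic system (with one N–H) with 9 sp² atoms and 10 π electrons from ring double bonds plus a heteroatom lone pair. 10 = 4(2)+2, so the system is aromatic and both rings count as aromatic (indole).
Ring D is planar and fully conjugated; 3 ring double bonds give 6 π electrons. 6 = 4(1)+2, so ring D is aromatic (benzene ring).
Ring E has two sp³ carbons, so it is not fully conjugated — not aromatic (oxolane ring).
Ring F has a continuous p-orbital overlap around the ring; 2 ring double bonds (4 π electrons) plus a heteroatom lone pair (2) give 6 π electrons. That satisfies 4n+2 with n=1, so ring F is aromatic (imidazole).
Aromatic: B, C, D, F. Total: 4.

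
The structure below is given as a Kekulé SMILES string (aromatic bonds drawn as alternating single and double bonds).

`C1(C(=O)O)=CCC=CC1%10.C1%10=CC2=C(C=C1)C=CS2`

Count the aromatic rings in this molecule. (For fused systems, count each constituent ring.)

The SMILES encodes a six-membered carbon ring with two isolated C=C double bonds and two sp³ carbons; a six-membered carbon ring with three alternating C=C double bonds, fused to a five-membered ring containing one sulfur and two C=C double bonds.
The 6-membered ring has two sp³ carbons, so it is not fully conjugated — not aromatic (1,4-cyclohexadiene).
The fused 6/5-membered bicyclic (with one sulfur) is a single π system with 9 sp² atoms and 10 π electrons from ring double bonds plus a heteroatom lone pair. 10 = 4(2)+2, so the system is aromatic and both rings count as aromatic (benzothiophene).
2 of the 3 rings are aromatic. Total: 2.

2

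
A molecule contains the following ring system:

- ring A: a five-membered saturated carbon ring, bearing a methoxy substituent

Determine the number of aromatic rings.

Ring A has only sp³ atoms, so it is not fully conjugated — not aromatic (cyclopentane).

0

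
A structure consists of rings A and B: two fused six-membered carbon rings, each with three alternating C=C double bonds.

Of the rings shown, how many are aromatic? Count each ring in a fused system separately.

2

Rings A and B form a fused bicyclic system with 10 sp² atoms and 10 π electrons from ring double bonds. 10 = 4(2)+2, so the system is aromatic and both rings count as aromatic (naphthalene).
Aromatic: A, B. Total: 2.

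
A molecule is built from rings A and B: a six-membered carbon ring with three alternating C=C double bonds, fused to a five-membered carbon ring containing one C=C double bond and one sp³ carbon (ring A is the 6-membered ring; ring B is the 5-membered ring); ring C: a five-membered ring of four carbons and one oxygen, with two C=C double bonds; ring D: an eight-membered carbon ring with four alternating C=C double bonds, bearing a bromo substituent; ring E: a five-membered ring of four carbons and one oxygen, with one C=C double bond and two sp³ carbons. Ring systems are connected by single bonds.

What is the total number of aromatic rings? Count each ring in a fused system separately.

Ring A has a continuous p-orbital overlap around the ring; 3 ring double bonds give 6 π electrons. Since 6 = 4n+2 (n=1), ring A is aromatic (benzene ring).
Ring B has one sp³ carbon, so it is not fully conjugated — not aromatic (cyclopentene ring).
Ring C is planar and fully conjugated; 2 ring double bonds (4 π electrons) plus a heteroatom lone pair (2) give 6 π electrons. Since 6 = 4n+2 (n=1), ring C is aromatic (furan).
Ring D has only sp² ring atoms; a planar conformation would have a fully conjugated π system of 8 electrons. But 8 = 4(2), which is 4n not 4n+2, so ring D is not aromatic (cyclooctatetraene) — cyclooctatetraene distorts into a non-planar tub to avoid antiaromaticity.
Ring E has two sp³ carbons, so it is not fully conjugated — not aromatic (2,3-dihydrofuran).
Aromatic: A, C. Total: 2.

2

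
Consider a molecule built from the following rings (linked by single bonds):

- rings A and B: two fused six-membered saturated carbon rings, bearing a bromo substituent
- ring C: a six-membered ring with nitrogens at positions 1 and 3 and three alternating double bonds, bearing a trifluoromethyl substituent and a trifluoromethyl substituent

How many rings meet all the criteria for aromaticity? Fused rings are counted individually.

Ring A has only sp³ atoms, so it is not fully conjugated — not aromatic (cyclohexane ring).
Ring B has only sp³ atoms, so it is not fully conjugated — not aromatic (cyclohexane ring).
Ring C is fully conjugated (every ring atom contributes a p orbital); 3 ring double bonds give 6 π electrons. 6 = 4(1)+2, so ring C is aromatic (pyrimidine).
Aromatic: C. Total: 1.

1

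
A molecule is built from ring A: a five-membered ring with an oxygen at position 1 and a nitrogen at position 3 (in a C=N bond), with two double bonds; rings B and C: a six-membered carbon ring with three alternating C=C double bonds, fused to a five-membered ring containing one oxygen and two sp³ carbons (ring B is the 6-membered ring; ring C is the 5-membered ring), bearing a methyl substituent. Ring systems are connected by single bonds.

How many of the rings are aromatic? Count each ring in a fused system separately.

2

Ring A is planar and fully conjugated; 2 ring double bonds (4 π electrons) plus a heteroatom lone pair (2) give 6 π electrons. 6 = 4(1)+2, so ring A is aromatic (oxazole).
Ring B has a continuous p-orbital overlap around the ring; 3 ring double bonds give 6 π electrons. 6 = 4(1)+2, so ring B is aromatic (benzene ring).
Ring C has two sp³ carbons, so it is not fully conjugated — not aromatic (oxolane ring).
Aromatic: A, B. Total: 2.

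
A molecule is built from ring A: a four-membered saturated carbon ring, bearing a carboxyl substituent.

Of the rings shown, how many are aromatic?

0

Ring A has only sp³ atoms, so it is not fully conjugated — not aromatic (cyclobutane).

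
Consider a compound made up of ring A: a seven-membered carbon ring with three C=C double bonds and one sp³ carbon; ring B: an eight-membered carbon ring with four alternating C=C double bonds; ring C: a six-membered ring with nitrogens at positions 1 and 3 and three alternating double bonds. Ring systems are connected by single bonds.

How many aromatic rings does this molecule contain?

Ring A has one sp³ carbon, so it is not fully conjugated — not aromatic (cycloheptatriene).
Ring B has only sp² ring atoms; a planar conformation would have a fully conjugated π system of 8 electrons. But 8 = 4(2), which is 4n not 4n+2, so ring B is not aromatic (cyclooctatetraene) — cyclooctatetraene distorts into a non-planar tub to avoid antiaromaticity.
Ring C is fully conjugated (every ring atom contributes a p orbital); 3 ring double bonds give 6 π electrons. 6 = 4(1)+2, so ring C is aromatic (pyrimidine).
Aromatic: C. Total: 1.

1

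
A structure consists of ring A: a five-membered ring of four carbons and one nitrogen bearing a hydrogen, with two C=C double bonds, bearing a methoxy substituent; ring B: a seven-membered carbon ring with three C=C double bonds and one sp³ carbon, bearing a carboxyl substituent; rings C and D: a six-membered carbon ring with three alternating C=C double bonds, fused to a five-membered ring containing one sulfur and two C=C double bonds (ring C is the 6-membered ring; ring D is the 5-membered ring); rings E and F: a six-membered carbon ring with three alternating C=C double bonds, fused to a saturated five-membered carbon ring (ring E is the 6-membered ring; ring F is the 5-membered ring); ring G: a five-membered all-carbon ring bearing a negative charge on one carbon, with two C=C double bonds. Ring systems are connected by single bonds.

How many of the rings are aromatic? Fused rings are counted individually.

5

Ring A has a continuous p-orbital overlap around the ring; 2 ring double bonds (4 π electrons) plus a heteroatom lone pair (2) give 6 π electrons. Since 6 = 4n+2 (n=1), ring A is aromatic (pyrrole).
Ring B has one sp³ carbon, so it is not fully conjugated — not aromatic (cycloheptatriene).
Rings C and D form a fused bicyclic system (with one sulfur) with 9 sp² atoms and 10 π electrons from ring double bonds plus a heteroatom lone pair. 10 = 4(2)+2, so the system is aromatic and both rings count as aromatic (benzothiophene).
Ring E is fully conjugated (every ring atom contributes a p orbital); 3 ring double bonds give 6 π electrons. Since 6 = 4n+2 (n=1), ring E is aromatic (benzene ring).
Ring F has three sp³ carbons, so it is not fully conjugated — not aromatic (cyclopentane ring).
Ring G has a continuous p-orbital overlap around the ring; 2 ring double bonds (4 π electrons) plus the carbanion lone pair (2) give 6 π electrons. Since 6 = 4n+2 (n=1), ring G is aromatic (cyclopentadienyl anion).
Aromatic: A, C, D, E, G. Total: 5.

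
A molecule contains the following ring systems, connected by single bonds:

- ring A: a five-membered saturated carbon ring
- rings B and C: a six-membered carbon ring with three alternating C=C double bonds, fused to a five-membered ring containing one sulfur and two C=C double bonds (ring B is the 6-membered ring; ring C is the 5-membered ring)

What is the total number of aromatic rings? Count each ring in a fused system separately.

2

Ring A has only sp³ atoms, so it is not fully conjugated — not aromatic (cyclopentane).
Rings B and C form a fused bicyclic system (with one sulfur) with 9 sp² atoms and 10 π electrons from ring double bonds plus a heteroatom lone pair. 10 = 4(2)+2, so the system is aromatic and both rings count as aromatic (benzothiophene).
Aromatic: B, C. Total: 2.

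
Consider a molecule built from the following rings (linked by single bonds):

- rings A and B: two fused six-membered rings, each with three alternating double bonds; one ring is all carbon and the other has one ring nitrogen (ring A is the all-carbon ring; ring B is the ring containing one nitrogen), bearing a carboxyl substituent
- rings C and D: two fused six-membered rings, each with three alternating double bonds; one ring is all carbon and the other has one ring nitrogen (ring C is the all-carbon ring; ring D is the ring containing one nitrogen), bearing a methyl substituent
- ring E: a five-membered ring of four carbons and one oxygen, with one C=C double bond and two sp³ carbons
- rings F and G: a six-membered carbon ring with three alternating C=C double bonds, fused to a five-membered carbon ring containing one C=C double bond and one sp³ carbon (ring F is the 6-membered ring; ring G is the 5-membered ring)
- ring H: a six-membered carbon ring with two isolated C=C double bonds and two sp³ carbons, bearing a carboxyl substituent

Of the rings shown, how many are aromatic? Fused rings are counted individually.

Rings A and B form a fused bicyclic system (with one nitrogen) with 10 sp² atoms and 10 π electrons from ring double bonds. 10 = 4(2)+2, so the system is aromatic and both rings count as aromatic (quinoline).
Rings C and D form a fused bicyclic system (with one nitrogen) with 10 sp² atoms and 10 π electrons from ring double bonds. 10 = 4(2)+2, so the system is aromatic and both rings count as aromatic (quinoline).
Ring E has two sp³ carbons, so it is not fully conjugated — not aromatic (2,3-dihydrofuran).
Ring F is fully conjugated (every ring atom contributes a p orbital); 3 ring double bonds give 6 π electrons. 6 = 4(1)+2, so ring F is aromatic (benzene ring).
Ring G has one sp³ carbon, so it is not fully conjugated — not aromatic (cyclopentene ring).
Ring H has two sp³ carbons, so it is not fully conjugated — not aromatic (1,4-cyclohexadiene).
Aromatic: A, B, C, D, F. Total: 5.

5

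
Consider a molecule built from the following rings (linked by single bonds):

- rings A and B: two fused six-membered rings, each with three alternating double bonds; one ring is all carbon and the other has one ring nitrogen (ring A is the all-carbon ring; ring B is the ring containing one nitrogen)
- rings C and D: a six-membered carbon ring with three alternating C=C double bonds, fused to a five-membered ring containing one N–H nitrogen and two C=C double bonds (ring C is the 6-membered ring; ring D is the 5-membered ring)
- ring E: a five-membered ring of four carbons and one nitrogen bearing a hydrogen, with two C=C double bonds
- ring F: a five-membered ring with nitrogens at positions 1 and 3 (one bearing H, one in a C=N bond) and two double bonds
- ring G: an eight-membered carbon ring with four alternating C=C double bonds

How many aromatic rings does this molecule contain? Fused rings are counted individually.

6

Rings A and B form a fused bicyclic system (with one nitrogen) with 10 sp² atoms and 10 π electrons from ring double bonds. 10 = 4(2)+2, so the system is aromatic and both rings count as aromatic (quinoline).
Rings C and D form a fused bicyclic system (with one N–H) with 9 sp² atoms and 10 π electrons from ring double bonds plus a heteroatom lone pair. 10 = 4(2)+2, so the system is aromatic and both rings count as aromatic (indole).
Ring E is planar and fully conjugated; 2 ring double bonds (4 π electrons) plus a heteroatom lone pair (2) give 6 π electrons. That satisfies 4n+2 with n=1, so ring E is aromatic (pyrrole).
Ring F has a continuous p-orbital overlap around the ring; 2 ring double bonds (4 π electrons) plus a heteroatom lone pair (2) give 6 π electrons. 6 = 4(1)+2, so ring F is aromatic (imidazole).
Ring G has only sp² ring atoms; a planar conformation would have a fully conjugated π system of 8 electrons. But 8 = 4(2), which is 4n not 4n+2, so ring G is not aromatic (cyclooctatetraene) — cyclooctatetraene distorts into a non-planar tub to avoid antiaromaticity.
Aromatic: A, B, C, D, E, F. Total: 6.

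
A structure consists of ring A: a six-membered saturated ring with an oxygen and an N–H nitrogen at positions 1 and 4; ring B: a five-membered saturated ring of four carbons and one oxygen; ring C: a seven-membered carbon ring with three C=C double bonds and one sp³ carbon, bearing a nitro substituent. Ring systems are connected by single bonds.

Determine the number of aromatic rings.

Ring A has only sp³ atoms, so it is not fully conjugated — not aromatic (morpholine).
Ring B has only sp³ atoms, so it is not fully conjugated — not aromatic (tetrahydrofuran).
Ring C has one sp³ carbon, so it is not fully conjugated — not aromatic (cycloheptatriene).
No ring is aromatic. Total: 0.

0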